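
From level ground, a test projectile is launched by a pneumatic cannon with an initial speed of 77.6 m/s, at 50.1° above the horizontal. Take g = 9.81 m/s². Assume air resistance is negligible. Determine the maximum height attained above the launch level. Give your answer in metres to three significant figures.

vₓ = 77.60 cos 50.1° = 49.78 m/s; v_y0 = 77.60 sin 50.1° = 59.53 m/s.
Peak height H = v_y0² / (2g) = 3544.1 / 19.62 = 180.6 m.

181 m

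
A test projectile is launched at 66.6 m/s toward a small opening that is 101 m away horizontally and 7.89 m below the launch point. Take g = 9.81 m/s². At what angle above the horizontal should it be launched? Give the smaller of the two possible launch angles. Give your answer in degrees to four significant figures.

Trajectory: y = x tanθ − g x² (1 + tan²θ)/(2v₀²). With x = 101, y = −7.89, v₀ = 66.6, g = 9.81:
11.28 tan²θ − 101 tanθ + (3.391) = 0.
tanθ = [101 ± √(101² − 4 × 11.28 × (3.391))] / (2 × 11.28) = (101 ± 100.2) / 22.56, giving tanθ = 0.03370 or 8.920.
θ = 1.930° or 83.60°; the smaller is 1.930°.

1.930°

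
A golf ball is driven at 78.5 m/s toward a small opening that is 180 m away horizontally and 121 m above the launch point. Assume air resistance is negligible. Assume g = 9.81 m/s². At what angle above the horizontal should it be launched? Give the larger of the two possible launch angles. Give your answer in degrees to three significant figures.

80.6°

Trajectory: y = x tanθ − g x² (1 + tan²θ)/(2v₀²). With x = 180, y = 121, v₀ = 78.5, g = 9.81:
25.79 tan²θ − 180 tanθ + (146.8) = 0.
tanθ = [180 ± √(180² − 4 × 25.79 × (146.8))] / (2 × 25.79) = (180 ± 131.4) / 51.58, giving tanθ = 0.9429 or 6.037.
θ = 43.32° or 80.59°; the larger is 80.59°.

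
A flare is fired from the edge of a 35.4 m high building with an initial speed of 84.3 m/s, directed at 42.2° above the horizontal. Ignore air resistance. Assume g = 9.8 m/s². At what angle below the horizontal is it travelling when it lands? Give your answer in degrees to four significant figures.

45.00°

vₓ = 84.30 cos 42.2° = 62.45 m/s; v_y0 = 84.30 sin 42.2° = 56.63 m/s.
Vertical motion (up positive, ground at y = 0): 4.900 t² − (56.63) t − 35.4 = 0, so t = (56.63 + √(56.63² + 2·9.80·35.4)) / 9.80 = (56.63 + 62.45) / 9.80 = 12.15 s.
At impact: v_y = v_y0 − g t = −62.45 m/s; vₓ = 62.45 m/s.
Angle below horizontal: arctan(|v_y|/vₓ) = arctan(62.45/62.45) = 45.00°.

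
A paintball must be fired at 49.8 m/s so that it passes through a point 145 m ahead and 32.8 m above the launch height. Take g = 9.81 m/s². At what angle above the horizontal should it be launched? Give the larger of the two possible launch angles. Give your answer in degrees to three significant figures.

Trajectory: y = x tanθ − g x² (1 + tan²θ)/(2v₀²). With x = 145, y = 32.8, v₀ = 49.8, g = 9.81:
41.58 tan²θ − 145 tanθ + (74.38) = 0.
tanθ = [145 ± √(145² − 4 × 41.58 × (74.38))] / (2 × 41.58) = (145 ± 93.02) / 83.17, giving tanθ = 0.6250 or 2.862.
θ = 32.01° or 70.74°; the larger is 70.74°.

70.7°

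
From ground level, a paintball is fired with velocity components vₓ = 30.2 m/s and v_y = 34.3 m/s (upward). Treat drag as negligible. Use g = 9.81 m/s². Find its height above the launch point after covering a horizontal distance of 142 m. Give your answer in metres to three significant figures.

At x = 142 m, t = x/vₓ = 142/30.20 = 4.702 s.
Height: y = v_y0 t − ½ g t² = 34.30 × 4.702 − 4.905 × 4.702² = 161.3 − 108.4 = 52.84 m.

52.8 m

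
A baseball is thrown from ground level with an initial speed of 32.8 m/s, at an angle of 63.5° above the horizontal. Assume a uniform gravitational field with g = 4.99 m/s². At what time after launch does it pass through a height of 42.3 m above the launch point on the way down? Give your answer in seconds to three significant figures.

10.1 s

vₓ = 32.80 cos 63.5° = 14.64 m/s; v_y0 = 32.80 sin 63.5° = 29.35 m/s.
Height y(t) = 29.35 t − 2.495 t² = 42.3 gives 2.495 t² − 29.35 t + 42.3 = 0.
Quadratic formula: t = (29.35 ± √439.49) / 4.99 = (29.35 ± 20.96) / 4.99 → t = 1.681 s or 10.08 s.
The descending-branch root is 10.08 s.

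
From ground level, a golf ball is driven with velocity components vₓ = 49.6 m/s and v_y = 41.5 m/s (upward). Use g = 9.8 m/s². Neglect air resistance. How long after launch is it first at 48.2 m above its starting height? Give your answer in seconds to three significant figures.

Require v_y0 t − ½ g t² = 48.2, i.e. 4.900 t² − 41.50 t + 48.2 = 0.
Quadratic formula: t = (41.50 ± √777.53) / 9.80 = (41.50 ± 27.88) / 9.80 → t = 1.389 s or 7.080 s.
The first (ascending) time is 1.389 s.

1.39 s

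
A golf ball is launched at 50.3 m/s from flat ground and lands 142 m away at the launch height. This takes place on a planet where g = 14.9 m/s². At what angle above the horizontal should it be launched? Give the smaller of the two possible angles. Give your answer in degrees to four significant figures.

28.37°

Level-ground range R = v₀² sin(2θ)/g ⇒ sin(2θ) = gR/v₀² = 14.9 × 142 / 50.3² = 0.8363.
2θ = 56.75° or 180° − 56.75° = 123.3°, so θ = 28.37° or 61.63°.
The smaller angle is 28.37°.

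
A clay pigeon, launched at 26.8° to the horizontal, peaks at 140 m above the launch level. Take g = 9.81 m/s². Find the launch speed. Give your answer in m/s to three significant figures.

116 m/s

At the peak v_y = 0, so v_y0 = √(2gH) = √(2 × 9.81 × 140) = 52.41 m/s.
v_y0 = v₀ sin θ ⇒ v₀ = 52.41 / sin 26.8° = 116.2 m/s.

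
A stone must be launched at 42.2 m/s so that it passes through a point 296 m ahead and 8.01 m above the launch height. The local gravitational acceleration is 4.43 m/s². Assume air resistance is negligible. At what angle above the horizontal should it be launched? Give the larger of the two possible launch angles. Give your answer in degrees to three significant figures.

Trajectory: y = x tanθ − g x² (1 + tan²θ)/(2v₀²). With x = 296, y = 8.01, v₀ = 42.2, g = 4.43:
109.0 tan²θ − 296 tanθ + (117.0) = 0.
tanθ = [296 ± √(296² − 4 × 109.0 × (117.0))] / (2 × 109.0) = (296 ± 191.4) / 218.0, giving tanθ = 0.4801 or 2.236.
θ = 25.64° or 65.91°; the larger is 65.91°.

65.9°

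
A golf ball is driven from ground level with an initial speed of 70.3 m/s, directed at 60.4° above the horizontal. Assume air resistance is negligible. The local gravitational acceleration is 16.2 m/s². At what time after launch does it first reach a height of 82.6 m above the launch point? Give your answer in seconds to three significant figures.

1.76 s

Components: vₓ = 70.30 cos 60.4° = 34.72 m/s, v_y0 = 70.30 sin 60.4° = 61.13 m/s.
Height y(t) = 61.13 t − 8.100 t² = 82.6 gives 8.100 t² − 61.13 t + 82.6 = 0.
Quadratic formula: t = (61.13 ± √1060.1) / 16.2 = (61.13 ± 32.56) / 16.2 → t = 1.763 s or 5.783 s.
The first (ascending) time is 1.763 s.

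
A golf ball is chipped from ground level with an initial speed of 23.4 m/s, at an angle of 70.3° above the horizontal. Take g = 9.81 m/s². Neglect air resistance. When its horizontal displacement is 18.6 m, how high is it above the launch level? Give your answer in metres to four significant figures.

Horizontal component vₓ = 23.40 cos 70.3° = 7.888 m/s; vertical v_y0 = 23.40 sin 70.3° = 22.03 m/s.
x = vₓ t ⇒ t = 18.6/7.888 = 2.358 s.
Height: y = v_y0 t − ½ g t² = 22.03 × 2.358 − 4.905 × 2.358² = 51.95 − 27.27 = 24.68 m.

24.68 m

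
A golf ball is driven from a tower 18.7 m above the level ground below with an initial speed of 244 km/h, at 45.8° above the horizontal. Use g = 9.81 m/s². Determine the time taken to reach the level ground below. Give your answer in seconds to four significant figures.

Convert: 244 km/h = 244/3.6 = 67.78 m/s.
Resolve: vₓ = 67.78 cos 45.8° = 47.25 m/s and v_y0 = 67.78 sin 45.8° = 48.59 m/s.
Vertical motion (up positive, ground at y = 0): 4.905 t² − (48.59) t − 18.7 = 0, so t = (48.59 + √(48.59² + 2·9.81·18.7)) / 9.81 = (48.59 + 52.23) / 9.81 = 10.28 s.

10.28 s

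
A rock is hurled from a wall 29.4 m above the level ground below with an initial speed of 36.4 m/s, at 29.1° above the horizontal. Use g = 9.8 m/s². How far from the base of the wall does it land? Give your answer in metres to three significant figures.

154 m

Resolve: vₓ = 36.40 cos 29.1° = 31.81 m/s and v_y0 = 36.40 sin 29.1° = 17.70 m/s.
Vertical motion (up positive, ground at y = 0): 4.900 t² − (17.70) t − 29.4 = 0, so t = (17.70 + √(17.70² + 2·9.80·29.4)) / 9.80 = (17.70 + 29.83) / 9.80 = 4.850 s.
Horizontal distance: R = vₓ t = 31.81 × 4.850 = 154.3 m.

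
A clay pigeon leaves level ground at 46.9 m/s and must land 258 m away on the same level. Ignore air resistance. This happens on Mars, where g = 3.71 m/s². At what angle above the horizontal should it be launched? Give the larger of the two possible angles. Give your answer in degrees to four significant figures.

77.10°

R = v₀² sin 2θ / g gives sin 2θ = gR/v₀² = 3.71·258/46.9² = 0.4352.
2θ = 25.80° or 180° − 25.80° = 154.2°, so θ = 12.90° or 77.10°.
The larger angle is 77.10°.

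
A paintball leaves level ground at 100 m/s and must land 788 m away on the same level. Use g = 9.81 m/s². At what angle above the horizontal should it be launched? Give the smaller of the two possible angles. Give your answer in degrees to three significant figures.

Level-ground range R = v₀² sin(2θ)/g ⇒ sin(2θ) = gR/v₀² = 9.81 × 788 / 100² = 0.7730.
2θ = 50.63° or 180° − 50.63° = 129.4°, so θ = 25.31° or 64.69°.
The smaller angle is 25.31°.

25.3°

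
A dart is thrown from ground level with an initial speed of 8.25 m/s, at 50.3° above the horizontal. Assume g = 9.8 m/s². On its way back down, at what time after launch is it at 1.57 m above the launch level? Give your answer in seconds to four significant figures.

0.9625 s

vₓ = 8.250 cos 50.3° = 5.270 m/s; v_y0 = 8.250 sin 50.3° = 6.348 m/s.
Set y = v_y0 t − ½ g t² = 1.57: 4.900 t² − 6.348 t + 1.57 = 0.
t = [6.348 ± √(6.348² − 2·9.80·1.57)] / 9.80 = (6.348 ± 3.085) / 9.80, so t = 0.3329 s or t = 0.9625 s.
The descending-branch root is 0.9625 s.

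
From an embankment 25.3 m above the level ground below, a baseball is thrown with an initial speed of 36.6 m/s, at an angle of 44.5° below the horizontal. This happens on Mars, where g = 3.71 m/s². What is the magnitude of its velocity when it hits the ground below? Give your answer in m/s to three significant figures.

39.1 m/s

Resolve: vₓ = 36.60 cos 44.5° = 26.10 m/s and v_y0 = −25.65 m/s (downward).
The projectile lands when y = 25.3 + (−25.65) t − ½·3.71·t² = 0. Positive root: t = (−25.65 + √(25.65² + 2·3.71·25.3)) / 3.71 = (−25.65 + 29.08) / 3.71 = 0.9244 s.
Vertical velocity at impact: v_y = v_y0 − g t = −25.65 − 3.71 × 0.9244 = −29.08 m/s.
Speed: |v| = √(vₓ² + v_y²) = √(26.10² + 29.08²) = 39.08 m/s.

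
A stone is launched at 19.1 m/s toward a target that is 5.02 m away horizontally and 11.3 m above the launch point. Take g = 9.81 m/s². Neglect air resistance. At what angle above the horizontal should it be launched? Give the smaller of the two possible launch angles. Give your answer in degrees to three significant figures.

Trajectory: y = x tanθ − g x² (1 + tan²θ)/(2v₀²). With x = 5.02, y = 11.3, v₀ = 19.1, g = 9.81:
0.3388 tan²θ − 5.02 tanθ + (11.64) = 0.
tanθ = [5.02 ± √(5.02² − 4 × 0.3388 × (11.64))] / (2 × 0.3388) = (5.02 ± 3.070) / 0.6777, giving tanθ = 2.877 or 11.94.
θ = 70.83° or 85.21°; the smaller is 70.83°.

70.8°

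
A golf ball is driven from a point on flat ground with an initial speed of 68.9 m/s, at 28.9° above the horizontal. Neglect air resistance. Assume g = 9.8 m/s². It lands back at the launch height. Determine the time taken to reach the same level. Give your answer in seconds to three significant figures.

6.80 s

Components: vₓ = 68.90 cos 28.9° = 60.32 m/s, v_y0 = 68.90 sin 28.9° = 33.30 m/s.
Landing at launch height ⇒ T = 2 v_y0 / g = 2 × 33.30 / 9.80 = 6.796 s.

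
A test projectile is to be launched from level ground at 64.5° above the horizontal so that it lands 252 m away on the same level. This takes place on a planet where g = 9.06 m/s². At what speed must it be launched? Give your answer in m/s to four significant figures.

From R = (v₀² / g) sin 2θ: v₀ = √(gR / sin 2θ).
v₀ = √(9.06 × 252 / sin 129.0°) = √(2283 / 0.7771) = √2937.8 = 54.20 m/s.

54.20 m/s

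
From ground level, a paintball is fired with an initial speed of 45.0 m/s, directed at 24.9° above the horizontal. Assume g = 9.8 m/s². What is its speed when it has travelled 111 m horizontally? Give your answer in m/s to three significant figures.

41.5 m/s

Components: vₓ = 45.00 cos 24.9° = 40.82 m/s, v_y0 = 45.00 sin 24.9° = 18.95 m/s.
Time to reach x = 111 m: t = x/vₓ = 111/40.82 = 2.719 s.
Vertical velocity there: v_y = v_y0 − g t = 18.95 − 9.80 × 2.719 = −7.704 m/s.
Speed: √(vₓ² + v_y²) = √(40.82² + 7.704²) = 41.54 m/s.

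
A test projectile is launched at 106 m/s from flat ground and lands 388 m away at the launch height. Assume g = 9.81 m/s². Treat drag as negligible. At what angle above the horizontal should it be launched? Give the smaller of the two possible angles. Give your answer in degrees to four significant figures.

9.901°

R = v₀² sin 2θ / g gives sin 2θ = gR/v₀² = 9.81·388/106² = 0.3388.
2θ = 19.80° or 180° − 19.80° = 160.2°, so θ = 9.901° or 80.10°.
The smaller angle is 9.901°.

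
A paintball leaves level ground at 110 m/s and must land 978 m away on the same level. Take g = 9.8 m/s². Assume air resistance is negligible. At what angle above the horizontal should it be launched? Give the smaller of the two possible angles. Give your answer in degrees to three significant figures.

26.2°

From R = (v₀²/g) sin 2θ: sin 2θ = 9.80 × 978 / 12100 = 0.7921.
2θ = 52.38° or 180° − 52.38° = 127.6°, so θ = 26.19° or 63.81°.
The smaller angle is 26.19°.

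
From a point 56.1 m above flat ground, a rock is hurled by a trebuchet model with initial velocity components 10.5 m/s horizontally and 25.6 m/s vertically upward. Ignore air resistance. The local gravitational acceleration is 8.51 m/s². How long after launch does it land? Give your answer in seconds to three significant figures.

Vertical motion (up positive, ground at y = 0): 4.255 t² − (25.60) t − 56.1 = 0, so t = (25.60 + √(25.60² + 2·8.51·56.1)) / 8.51 = (25.60 + 40.13) / 8.51 = 7.724 s.

7.72 s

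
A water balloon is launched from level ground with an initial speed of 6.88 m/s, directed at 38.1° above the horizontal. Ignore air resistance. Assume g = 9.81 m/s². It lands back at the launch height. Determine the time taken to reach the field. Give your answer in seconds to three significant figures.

0.865 s

Resolve: vₓ = 6.880 cos 38.1° = 5.414 m/s and v_y0 = 6.880 sin 38.1° = 4.245 m/s.
It returns to y = 0 when t = 2 v_y0 / g = 2(4.245)/9.81 = 0.8655 s.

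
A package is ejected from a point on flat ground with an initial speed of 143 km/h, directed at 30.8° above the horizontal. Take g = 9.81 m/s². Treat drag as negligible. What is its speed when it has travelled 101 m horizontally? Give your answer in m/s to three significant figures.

35.2 m/s

Convert: 143 km/h = 143/3.6 = 39.72 m/s.
Horizontal component vₓ = 39.72 cos 30.8° = 34.12 m/s; vertical v_y0 = 39.72 sin 30.8° = 20.34 m/s.
x = vₓ t ⇒ t = 101/34.12 = 2.960 s.
Vertical velocity there: v_y = v_y0 − g t = 20.34 − 9.81 × 2.960 = −8.700 m/s.
Speed: √(vₓ² + v_y²) = √(34.12² + 8.700²) = 35.21 m/s.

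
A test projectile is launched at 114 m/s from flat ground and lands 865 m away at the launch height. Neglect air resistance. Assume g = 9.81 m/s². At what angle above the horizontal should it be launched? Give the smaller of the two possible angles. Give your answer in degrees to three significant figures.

Level-ground range R = v₀² sin(2θ)/g ⇒ sin(2θ) = gR/v₀² = 9.81 × 865 / 114² = 0.6529.
2θ = 40.76° or 180° − 40.76° = 139.2°, so θ = 20.38° or 69.62°.
The smaller angle is 20.38°.

20.4°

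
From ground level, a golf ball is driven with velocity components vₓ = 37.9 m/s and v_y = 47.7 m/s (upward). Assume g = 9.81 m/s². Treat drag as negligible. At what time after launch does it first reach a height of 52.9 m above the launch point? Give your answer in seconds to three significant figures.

Height y(t) = 47.70 t − 4.905 t² = 52.9 gives 4.905 t² − 47.70 t + 52.9 = 0.
t = [47.70 ± √(47.70² − 2·9.81·52.9)] / 9.81 = (47.70 ± 35.18) / 9.81, so t = 1.277 s or t = 8.448 s.
The first (ascending) time is 1.277 s.

1.28 s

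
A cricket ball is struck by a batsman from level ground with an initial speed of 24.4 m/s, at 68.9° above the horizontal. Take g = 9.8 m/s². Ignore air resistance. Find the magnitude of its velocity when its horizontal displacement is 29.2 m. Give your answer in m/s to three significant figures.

13.2 m/s

Resolve: vₓ = 24.40 cos 68.9° = 8.784 m/s and v_y0 = 24.40 sin 68.9° = 22.76 m/s.
x = vₓ t ⇒ t = 29.2/8.784 = 3.324 s.
Vertical velocity there: v_y = v_y0 − g t = 22.76 − 9.80 × 3.324 = −9.814 m/s.
Speed: √(vₓ² + v_y²) = √(8.784² + 9.814²) = 13.17 m/s.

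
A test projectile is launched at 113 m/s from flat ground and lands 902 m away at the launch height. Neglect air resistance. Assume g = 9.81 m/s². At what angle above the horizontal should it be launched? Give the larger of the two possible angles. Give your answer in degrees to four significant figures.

R = v₀² sin 2θ / g gives sin 2θ = gR/v₀² = 9.81·902/113² = 0.6930.
2θ = 43.87° or 180° − 43.87° = 136.1°, so θ = 21.93° or 68.07°.
The larger angle is 68.07°.

68.07°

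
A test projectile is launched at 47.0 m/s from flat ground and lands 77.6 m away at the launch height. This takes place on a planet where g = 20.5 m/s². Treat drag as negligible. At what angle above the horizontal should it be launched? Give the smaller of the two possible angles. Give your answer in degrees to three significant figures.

23.0°

Level-ground range R = v₀² sin(2θ)/g ⇒ sin(2θ) = gR/v₀² = 20.5 × 77.6 / 47.0² = 0.7201.
2θ = 46.07° or 180° − 46.07° = 133.9°, so θ = 23.03° or 66.97°.
The smaller angle is 23.03°.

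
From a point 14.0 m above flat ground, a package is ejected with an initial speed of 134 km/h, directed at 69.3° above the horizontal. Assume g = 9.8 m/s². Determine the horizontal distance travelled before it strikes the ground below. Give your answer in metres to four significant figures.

98.51 m

Convert: 134 km/h = 134/3.6 = 37.22 m/s.
Resolve: vₓ = 37.22 cos 69.3° = 13.16 m/s and v_y0 = 37.22 sin 69.3° = 34.82 m/s.
Vertical motion (up positive, ground at y = 0): 4.900 t² − (34.82) t − 14.0 = 0, so t = (34.82 + √(34.82² + 2·9.80·14.0)) / 9.80 = (34.82 + 38.56) / 9.80 = 7.488 s.
Horizontal distance: R = vₓ t = 13.16 × 7.488 = 98.51 m.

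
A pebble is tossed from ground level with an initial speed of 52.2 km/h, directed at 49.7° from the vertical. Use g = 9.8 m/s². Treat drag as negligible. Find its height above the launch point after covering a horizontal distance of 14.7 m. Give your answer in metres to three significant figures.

3.81 m

Convert: 52.2 km/h = 52.2/3.6 = 14.50 m/s.
Components: vₓ = 14.50 sin 49.7° = 11.06 m/s, v_y0 = 14.50 cos 49.7° = 9.378 m/s.
x = vₓ t ⇒ t = 14.7/11.06 = 1.329 s.
Height: y = v_y0 t − ½ g t² = 9.378 × 1.329 − 4.900 × 1.329² = 12.47 − 8.658 = 3.808 m.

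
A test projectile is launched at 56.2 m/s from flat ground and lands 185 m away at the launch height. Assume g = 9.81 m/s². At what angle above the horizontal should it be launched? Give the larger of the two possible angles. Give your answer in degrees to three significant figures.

72.5°

R = v₀² sin 2θ / g gives sin 2θ = gR/v₀² = 9.81·185/56.2² = 0.5746.
2θ = 35.07° or 180° − 35.07° = 144.9°, so θ = 17.54° or 72.46°.
The larger angle is 72.46°.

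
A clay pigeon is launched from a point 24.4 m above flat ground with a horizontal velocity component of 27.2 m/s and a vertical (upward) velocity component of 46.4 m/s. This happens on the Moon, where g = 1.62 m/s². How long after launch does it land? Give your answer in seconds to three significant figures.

With up positive and y = 0 at the ground: y(t) = 24.4 + (46.40) t − 0.8100 t². Setting y = 0 and taking the positive root: t = [46.40 + √(46.40² + 2·1.62·24.4)] / 1.62 = (46.40 + 47.24) / 1.62 = 57.81 s.

57.8 s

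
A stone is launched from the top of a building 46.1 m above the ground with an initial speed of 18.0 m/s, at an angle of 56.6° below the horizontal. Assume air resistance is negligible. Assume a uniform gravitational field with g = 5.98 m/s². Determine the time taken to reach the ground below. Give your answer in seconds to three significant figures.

Horizontal component vₓ = 18.00 cos 56.6° = 9.909 m/s; vertical v_y0 = −15.03 m/s (downward).
With up positive and y = 0 at the ground: y(t) = 46.1 + (−15.03) t − 2.990 t². Setting y = 0 and taking the positive root: t = [−15.03 + √(15.03² + 2·5.98·46.1)] / 5.98 = (−15.03 + 27.88) / 5.98 = 2.149 s.

2.15 s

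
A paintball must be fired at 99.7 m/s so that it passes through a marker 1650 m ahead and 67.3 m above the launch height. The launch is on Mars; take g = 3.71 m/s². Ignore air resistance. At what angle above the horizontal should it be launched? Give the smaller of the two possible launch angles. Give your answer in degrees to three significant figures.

21.7°

Trajectory: y = x tanθ − g x² (1 + tan²θ)/(2v₀²). With x = 1650, y = 67.3, v₀ = 99.7, g = 3.71:
508.1 tan²θ − 1650 tanθ + (575.4) = 0.
tanθ = [1650 ± √(1650² − 4 × 508.1 × (575.4))] / (2 × 508.1) = (1650 ± 1246) / 1016, giving tanθ = 0.3973 or 2.850.
θ = 21.67° or 70.67°; the smaller is 21.67°.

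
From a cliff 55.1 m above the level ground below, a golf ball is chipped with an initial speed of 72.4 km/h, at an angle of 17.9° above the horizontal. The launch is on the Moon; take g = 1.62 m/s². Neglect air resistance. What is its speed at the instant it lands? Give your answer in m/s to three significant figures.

Convert: 72.4 km/h = 72.4/3.6 = 20.11 m/s.
Resolve: vₓ = 20.11 cos 17.9° = 19.14 m/s and v_y0 = 20.11 sin 17.9° = 6.181 m/s.
With up positive and y = 0 at the ground: y(t) = 55.1 + (6.181) t − 0.8100 t². Setting y = 0 and taking the positive root: t = [6.181 + √(6.181² + 2·1.62·55.1)] / 1.62 = (6.181 + 14.72) / 1.62 = 12.90 s.
Vertical velocity at impact: v_y = v_y0 − g t = 6.181 − 1.62 × 12.90 = −14.72 m/s.
Speed: |v| = √(vₓ² + v_y²) = √(19.14² + 14.72²) = 24.14 m/s.

24.1 m/s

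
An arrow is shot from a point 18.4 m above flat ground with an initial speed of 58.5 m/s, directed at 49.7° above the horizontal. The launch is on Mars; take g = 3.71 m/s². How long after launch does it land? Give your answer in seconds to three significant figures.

24.5 s

Resolve: vₓ = 58.50 cos 49.7° = 37.84 m/s and v_y0 = 58.50 sin 49.7° = 44.62 m/s.
The projectile lands when y = 18.4 + (44.62) t − ½·3.71·t² = 0. Positive root: t = (44.62 + √(44.62² + 2·3.71·18.4)) / 3.71 = (44.62 + 46.12) / 3.71 = 24.46 s.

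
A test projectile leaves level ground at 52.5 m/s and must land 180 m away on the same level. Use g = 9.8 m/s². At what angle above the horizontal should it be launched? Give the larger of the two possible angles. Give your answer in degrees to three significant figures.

70.1°

Level-ground range R = v₀² sin(2θ)/g ⇒ sin(2θ) = gR/v₀² = 9.80 × 180 / 52.5² = 0.6400.
2θ = 39.79° or 180° − 39.79° = 140.2°, so θ = 19.90° or 70.10°.
The larger angle is 70.10°.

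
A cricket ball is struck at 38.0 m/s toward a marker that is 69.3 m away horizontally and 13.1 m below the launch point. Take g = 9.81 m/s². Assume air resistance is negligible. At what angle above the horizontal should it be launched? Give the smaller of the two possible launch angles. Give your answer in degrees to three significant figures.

Trajectory: y = x tanθ − g x² (1 + tan²θ)/(2v₀²). With x = 69.3, y = −13.1, v₀ = 38.0, g = 9.81:
16.31 tan²θ − 69.3 tanθ + (3.213) = 0.
tanθ = [69.3 ± √(69.3² − 4 × 16.31 × (3.213))] / (2 × 16.31) = (69.3 ± 67.77) / 32.63, giving tanθ = 0.04688 or 4.201.
θ = 2.684° or 76.61°; the smaller is 2.684°.

2.68°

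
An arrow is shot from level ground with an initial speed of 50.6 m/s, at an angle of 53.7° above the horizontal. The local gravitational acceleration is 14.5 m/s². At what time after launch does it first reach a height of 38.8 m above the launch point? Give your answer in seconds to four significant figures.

Horizontal component vₓ = 50.60 cos 53.7° = 29.96 m/s; vertical v_y0 = 50.60 sin 53.7° = 40.78 m/s.
Require v_y0 t − ½ g t² = 38.8, i.e. 7.250 t² − 40.78 t + 38.8 = 0.
Quadratic formula: t = (40.78 ± √537.81) / 14.5 = (40.78 ± 23.19) / 14.5 → t = 1.213 s or 4.412 s.
The first (ascending) time is 1.213 s.

1.213 s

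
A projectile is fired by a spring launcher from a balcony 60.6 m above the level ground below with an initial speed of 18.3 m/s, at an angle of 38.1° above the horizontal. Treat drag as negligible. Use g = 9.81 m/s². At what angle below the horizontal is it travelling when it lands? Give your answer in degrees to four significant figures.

vₓ = 18.30 cos 38.1° = 14.40 m/s; v_y0 = 18.30 sin 38.1° = 11.29 m/s.
Vertical motion (up positive, ground at y = 0): 4.905 t² − (11.29) t − 60.6 = 0, so t = (11.29 + √(11.29² + 2·9.81·60.6)) / 9.81 = (11.29 + 36.28) / 9.81 = 4.850 s.
At impact: v_y = v_y0 − g t = −36.28 m/s; vₓ = 14.40 m/s.
Angle below horizontal: arctan(|v_y|/vₓ) = arctan(36.28/14.40) = 68.35°.

68.35°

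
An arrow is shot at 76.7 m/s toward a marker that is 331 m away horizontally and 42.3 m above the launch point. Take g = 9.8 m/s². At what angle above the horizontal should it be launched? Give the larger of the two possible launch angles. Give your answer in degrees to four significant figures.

72.46°

Trajectory: y = x tanθ − g x² (1 + tan²θ)/(2v₀²). With x = 331, y = 42.3, v₀ = 76.7, g = 9.80:
91.26 tan²θ − 331 tanθ + (133.6) = 0.
tanθ = [331 ± √(331² − 4 × 91.26 × (133.6))] / (2 × 91.26) = (331 ± 246.6) / 182.5, giving tanθ = 0.4625 or 3.165.
θ = 24.82° or 72.46°; the larger is 72.46°.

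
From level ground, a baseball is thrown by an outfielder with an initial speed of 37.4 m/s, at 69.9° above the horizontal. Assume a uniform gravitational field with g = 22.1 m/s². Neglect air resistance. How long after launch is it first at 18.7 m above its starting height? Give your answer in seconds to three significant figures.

0.676 s

vₓ = 37.40 cos 69.9° = 12.85 m/s; v_y0 = 37.40 sin 69.9° = 35.12 m/s.
Require v_y0 t − ½ g t² = 18.7, i.e. 11.05 t² − 35.12 t + 18.7 = 0.
Quadratic formula: t = (35.12 ± √407.02) / 22.1 = (35.12 ± 20.17) / 22.1 → t = 0.6763 s or 2.502 s.
The first (ascending) time is 0.6763 s.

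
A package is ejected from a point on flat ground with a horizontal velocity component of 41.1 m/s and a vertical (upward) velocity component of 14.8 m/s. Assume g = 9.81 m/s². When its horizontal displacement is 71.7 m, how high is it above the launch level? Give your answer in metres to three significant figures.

Time to reach x = 71.7 m: t = x/vₓ = 71.7/41.10 = 1.745 s.
Height: y = v_y0 t − ½ g t² = 14.80 × 1.745 − 4.905 × 1.745² = 25.82 − 14.93 = 10.89 m.

10.9 m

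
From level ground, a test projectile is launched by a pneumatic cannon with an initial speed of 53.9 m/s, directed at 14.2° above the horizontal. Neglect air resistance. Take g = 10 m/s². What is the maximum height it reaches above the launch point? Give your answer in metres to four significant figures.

Horizontal component vₓ = 53.90 cos 14.2° = 52.25 m/s; vertical v_y0 = 53.90 sin 14.2° = 13.22 m/s.
Maximum height: H = v_y0² / (2g) = 13.22² / (2 × 10.0) = 8.741 m.

8.741 m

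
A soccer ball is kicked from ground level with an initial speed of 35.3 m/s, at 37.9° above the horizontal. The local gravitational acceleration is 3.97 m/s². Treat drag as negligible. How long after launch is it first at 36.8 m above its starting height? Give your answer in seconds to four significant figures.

2.101 s

Resolve: vₓ = 35.30 cos 37.9° = 27.85 m/s and v_y0 = 35.30 sin 37.9° = 21.68 m/s.
Height y(t) = 21.68 t − 1.985 t² = 36.8 gives 1.985 t² − 21.68 t + 36.8 = 0.
t = [21.68 ± √(21.68² − 2·3.97·36.8)] / 3.97 = (21.68 ± 13.34) / 3.97, so t = 2.101 s or t = 8.823 s.
The first (ascending) time is 2.101 s.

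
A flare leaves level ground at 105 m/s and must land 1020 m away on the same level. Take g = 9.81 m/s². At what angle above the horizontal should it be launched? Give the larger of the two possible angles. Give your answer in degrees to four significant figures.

Level-ground range R = v₀² sin(2θ)/g ⇒ sin(2θ) = gR/v₀² = 9.81 × 1020 / 105² = 0.9076.
2θ = 65.17° or 180° − 65.17° = 114.8°, so θ = 32.59° or 57.41°.
The larger angle is 57.41°.

57.41°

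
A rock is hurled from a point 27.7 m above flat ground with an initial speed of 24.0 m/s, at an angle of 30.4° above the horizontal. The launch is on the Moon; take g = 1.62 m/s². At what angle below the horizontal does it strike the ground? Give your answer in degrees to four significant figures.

36.65°

vₓ = 24.00 cos 30.4° = 20.70 m/s; v_y0 = 24.00 sin 30.4° = 12.14 m/s.
With up positive and y = 0 at the ground: y(t) = 27.7 + (12.14) t − 0.8100 t². Setting y = 0 and taking the positive root: t = [12.14 + √(12.14² + 2·1.62·27.7)] / 1.62 = (12.14 + 15.40) / 1.62 = 17.00 s.
At impact: v_y = v_y0 − g t = −15.40 m/s; vₓ = 20.70 m/s.
Angle below horizontal: arctan(|v_y|/vₓ) = arctan(15.40/20.70) = 36.65°.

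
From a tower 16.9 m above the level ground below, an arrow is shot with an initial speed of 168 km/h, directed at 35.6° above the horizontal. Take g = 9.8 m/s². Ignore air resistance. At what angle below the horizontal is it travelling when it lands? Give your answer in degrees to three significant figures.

Convert: 168 km/h = 168/3.6 = 46.67 m/s.
Resolve: vₓ = 46.67 cos 35.6° = 37.94 m/s and v_y0 = 46.67 sin 35.6° = 27.17 m/s.
The projectile lands when y = 16.9 + (27.17) t − ½·9.80·t² = 0. Positive root: t = (27.17 + √(27.17² + 2·9.80·16.9)) / 9.80 = (27.17 + 32.70) / 9.80 = 6.109 s.
At impact: v_y = v_y0 − g t = −32.70 m/s; vₓ = 37.94 m/s.
Angle below horizontal: arctan(|v_y|/vₓ) = arctan(32.70/37.94) = 40.75°.

40.8°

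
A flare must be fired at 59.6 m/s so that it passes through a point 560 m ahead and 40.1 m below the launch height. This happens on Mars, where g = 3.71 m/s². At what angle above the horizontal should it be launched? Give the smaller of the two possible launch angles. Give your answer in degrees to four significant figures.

Trajectory: y = x tanθ − g x² (1 + tan²θ)/(2v₀²). With x = 560, y = −40.1, v₀ = 59.6, g = 3.71:
163.8 tan²θ − 560 tanθ + (123.7) = 0.
tanθ = [560 ± √(560² − 4 × 163.8 × (123.7))] / (2 × 163.8) = (560 ± 482.3) / 327.5, giving tanθ = 0.2373 or 3.182.
θ = 13.35° or 72.55°; the smaller is 13.35°.

13.35°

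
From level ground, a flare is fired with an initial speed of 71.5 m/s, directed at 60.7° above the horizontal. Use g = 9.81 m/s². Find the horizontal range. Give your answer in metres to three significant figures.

445 m

Horizontal component vₓ = 71.50 cos 60.7° = 34.99 m/s; vertical v_y0 = 71.50 sin 60.7° = 62.35 m/s.
Flight time T = 2 v_y0 / g = 12.71 s.
Horizontal distance R = vₓ T = 34.99 × 12.71 = 444.8 m.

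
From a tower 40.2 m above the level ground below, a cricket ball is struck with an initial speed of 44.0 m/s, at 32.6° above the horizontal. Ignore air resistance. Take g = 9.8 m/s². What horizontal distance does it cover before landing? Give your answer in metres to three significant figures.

229 m

Horizontal component vₓ = 44.00 cos 32.6° = 37.07 m/s; vertical v_y0 = 44.00 sin 32.6° = 23.71 m/s.
The projectile lands when y = 40.2 + (23.71) t − ½·9.80·t² = 0. Positive root: t = (23.71 + √(23.71² + 2·9.80·40.2)) / 9.80 = (23.71 + 36.74) / 9.80 = 6.168 s.
Horizontal distance: R = vₓ t = 37.07 × 6.168 = 228.6 m.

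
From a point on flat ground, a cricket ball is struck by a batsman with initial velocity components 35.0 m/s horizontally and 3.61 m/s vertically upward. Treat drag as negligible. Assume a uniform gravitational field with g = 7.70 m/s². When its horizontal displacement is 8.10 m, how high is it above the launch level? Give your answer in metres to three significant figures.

0.629 m

Time to reach x = 8.10 m: t = x/vₓ = 8.10/35.00 = 0.2314 s.
Height: y = v_y0 t − ½ g t² = 3.610 × 0.2314 − 3.850 × 0.2314² = 0.8355 − 0.2062 = 0.6293 m.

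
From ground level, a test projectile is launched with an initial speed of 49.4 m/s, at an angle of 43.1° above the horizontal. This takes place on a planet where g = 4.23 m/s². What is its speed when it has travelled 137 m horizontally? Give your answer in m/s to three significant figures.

40.2 m/s

Horizontal component vₓ = 49.40 cos 43.1° = 36.07 m/s; vertical v_y0 = 49.40 sin 43.1° = 33.75 m/s.
At x = 137 m, t = x/vₓ = 137/36.07 = 3.798 s.
Vertical velocity there: v_y = v_y0 − g t = 33.75 − 4.23 × 3.798 = 17.69 m/s.
Speed: √(vₓ² + v_y²) = √(36.07² + 17.69²) = 40.17 m/s.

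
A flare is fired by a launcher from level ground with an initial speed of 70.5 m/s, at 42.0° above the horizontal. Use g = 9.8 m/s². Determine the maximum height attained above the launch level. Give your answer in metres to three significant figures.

vₓ = 70.50 cos 42.0° = 52.39 m/s; v_y0 = 70.50 sin 42.0° = 47.17 m/s.
At the apex v_y = 0, so H = v_y0²/(2g) = 47.17²/19.60 = 113.5 m.

114 m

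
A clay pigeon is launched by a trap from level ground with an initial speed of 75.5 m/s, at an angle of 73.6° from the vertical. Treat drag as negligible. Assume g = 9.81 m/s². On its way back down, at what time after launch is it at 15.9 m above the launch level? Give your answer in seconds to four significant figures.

Horizontal component vₓ = 75.50 sin 73.6° = 72.43 m/s; vertical v_y0 = 75.50 cos 73.6° = 21.32 m/s.
Require v_y0 t − ½ g t² = 15.9, i.e. 4.905 t² − 21.32 t + 15.9 = 0.
t = [21.32 ± √(21.32² − 2·9.81·15.9)] / 9.81 = (21.32 ± 11.94) / 9.81, so t = 0.9563 s or t = 3.390 s.
The descending-branch root is 3.390 s.

3.390 s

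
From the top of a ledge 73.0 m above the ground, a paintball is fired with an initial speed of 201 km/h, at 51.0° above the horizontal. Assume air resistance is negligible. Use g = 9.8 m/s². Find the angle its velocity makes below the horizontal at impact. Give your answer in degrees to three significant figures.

Convert: 201 km/h = 201/3.6 = 55.83 m/s.
vₓ = 55.83 cos 51.0° = 35.14 m/s; v_y0 = 55.83 sin 51.0° = 43.39 m/s.
With up positive and y = 0 at the ground: y(t) = 73.0 + (43.39) t − 4.900 t². Setting y = 0 and taking the positive root: t = [43.39 + √(43.39² + 2·9.80·73.0)] / 9.80 = (43.39 + 57.56) / 9.80 = 10.30 s.
At impact: v_y = v_y0 − g t = −57.56 m/s; vₓ = 35.14 m/s.
Angle below horizontal: arctan(|v_y|/vₓ) = arctan(57.56/35.14) = 58.60°.

58.6°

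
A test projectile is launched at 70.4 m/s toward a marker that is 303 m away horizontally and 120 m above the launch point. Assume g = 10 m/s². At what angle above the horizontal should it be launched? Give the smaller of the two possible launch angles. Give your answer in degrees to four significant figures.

45.55°

Trajectory: y = x tanθ − g x² (1 + tan²θ)/(2v₀²). With x = 303, y = 120, v₀ = 70.4, g = 10.0:
92.62 tan²θ − 303 tanθ + (212.6) = 0.
tanθ = [303 ± √(303² − 4 × 92.62 × (212.6))] / (2 × 92.62) = (303 ± 114.2) / 185.2, giving tanθ = 1.019 or 2.252.
θ = 45.55° or 66.06°; the smaller is 45.55°.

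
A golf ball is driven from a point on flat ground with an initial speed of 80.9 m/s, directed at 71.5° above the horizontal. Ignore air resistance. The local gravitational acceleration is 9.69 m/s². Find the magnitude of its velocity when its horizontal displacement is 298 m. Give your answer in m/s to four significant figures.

vₓ = 80.90 cos 71.5° = 25.67 m/s; v_y0 = 80.90 sin 71.5° = 76.72 m/s.
At x = 298 m, t = x/vₓ = 298/25.67 = 11.61 s.
Vertical velocity there: v_y = v_y0 − g t = 76.72 − 9.69 × 11.61 = −35.77 m/s.
Speed: √(vₓ² + v_y²) = √(25.67² + 35.77²) = 44.03 m/s.

44.03 m/s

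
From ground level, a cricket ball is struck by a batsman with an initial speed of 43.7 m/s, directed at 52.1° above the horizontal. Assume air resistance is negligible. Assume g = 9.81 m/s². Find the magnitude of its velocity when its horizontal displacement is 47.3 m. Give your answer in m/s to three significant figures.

31.9 m/s

vₓ = 43.70 cos 52.1° = 26.84 m/s; v_y0 = 43.70 sin 52.1° = 34.48 m/s.
Time to reach x = 47.3 m: t = x/vₓ = 47.3/26.84 = 1.762 s.
Vertical velocity there: v_y = v_y0 − g t = 34.48 − 9.81 × 1.762 = 17.20 m/s.
Speed: √(vₓ² + v_y²) = √(26.84² + 17.20²) = 31.88 m/s.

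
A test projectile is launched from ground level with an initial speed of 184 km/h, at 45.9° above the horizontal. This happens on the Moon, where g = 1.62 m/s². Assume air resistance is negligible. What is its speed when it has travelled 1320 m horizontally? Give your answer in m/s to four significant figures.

Convert: 184 km/h = 184/3.6 = 51.11 m/s.
Horizontal component vₓ = 51.11 cos 45.9° = 35.57 m/s; vertical v_y0 = 51.11 sin 45.9° = 36.70 m/s.
x = vₓ t ⇒ t = 1320/35.57 = 37.11 s.
Vertical velocity there: v_y = v_y0 − g t = 36.70 − 1.62 × 37.11 = −23.42 m/s.
Speed: √(vₓ² + v_y²) = √(35.57² + 23.42²) = 42.58 m/s.

42.58 m/s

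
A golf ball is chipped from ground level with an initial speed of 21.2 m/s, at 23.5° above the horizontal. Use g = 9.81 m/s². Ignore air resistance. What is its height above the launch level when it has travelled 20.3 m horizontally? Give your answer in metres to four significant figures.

3.479 m

vₓ = 21.20 cos 23.5° = 19.44 m/s; v_y0 = 21.20 sin 23.5° = 8.453 m/s.
x = vₓ t ⇒ t = 20.3/19.44 = 1.044 s.
Height: y = v_y0 t − ½ g t² = 8.453 × 1.044 − 4.905 × 1.044² = 8.827 − 5.348 = 3.479 m.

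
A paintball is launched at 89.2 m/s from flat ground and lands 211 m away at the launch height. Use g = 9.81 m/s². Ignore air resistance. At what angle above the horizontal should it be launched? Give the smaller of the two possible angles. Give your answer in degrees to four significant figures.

7.539°

From R = (v₀²/g) sin 2θ: sin 2θ = 9.81 × 211 / 7956.6 = 0.2601.
2θ = 15.08° or 180° − 15.08° = 164.9°, so θ = 7.539° or 82.46°.
The smaller angle is 7.539°.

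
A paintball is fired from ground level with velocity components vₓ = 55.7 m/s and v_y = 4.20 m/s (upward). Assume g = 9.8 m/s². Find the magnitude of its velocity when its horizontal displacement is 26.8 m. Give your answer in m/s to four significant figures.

At x = 26.8 m, t = x/vₓ = 26.8/55.70 = 0.4811 s.
Vertical velocity there: v_y = v_y0 − g t = 4.200 − 9.80 × 0.4811 = −0.5153 m/s.
Speed: √(vₓ² + v_y²) = √(55.70² + 0.5153²) = 55.70 m/s.

55.70 m/s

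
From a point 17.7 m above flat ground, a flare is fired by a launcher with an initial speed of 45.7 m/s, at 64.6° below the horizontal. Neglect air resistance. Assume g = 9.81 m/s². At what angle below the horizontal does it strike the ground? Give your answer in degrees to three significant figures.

66.6°

Components: vₓ = 45.70 cos 64.6° = 19.60 m/s, v_y0 = −41.28 m/s (downward).
Vertical motion (up positive, ground at y = 0): 4.905 t² − (−41.28) t − 17.7 = 0, so t = (−41.28 + √(41.28² + 2·9.81·17.7)) / 9.81 = (−41.28 + 45.29) / 9.81 = 0.4089 s.
At impact: v_y = v_y0 − g t = −45.29 m/s; vₓ = 19.60 m/s.
Angle below horizontal: arctan(|v_y|/vₓ) = arctan(45.29/19.60) = 66.60°.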